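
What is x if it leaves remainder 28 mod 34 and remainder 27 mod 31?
368

Using Chinese Remainder Theorem:
M = 34 × 31 = 1054
M1 = 31, M2 = 34
y1 = 31^(-1) mod 34 = 11
y2 = 34^(-1) mod 31 = 21
x = (28×31×11 + 27×34×21) mod 1054 = 368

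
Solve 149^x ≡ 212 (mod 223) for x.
4

Baby-step giant-step with step n = ⌈√223⌉ = 15.
Baby steps 149^j mod 223 (j:value) for j=0..14: 0:1, 1:149, 2:124, 3:190, 4:212, 5:145, 6:197, 7:140, 8:121, 9:189, 10:63, 11:21, 12:7, 13:151, 14:199.
h = 212 is already in the table at j=4, so x = 4.
Check: 149^4 ≡ 212 (mod 223).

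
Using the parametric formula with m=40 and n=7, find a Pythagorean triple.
(1551, 560, 1649)

Euclid's formula: a = m² - n², b = 2mn, c = m² + n²
m = 40, n = 7
a = 40² - 7² = 1600 - 49 = 1551
b = 2 × 40 × 7 = 560
c = 40² + 7² = 1600 + 49 = 1649
Verification: 1551² + 560² = 2405601 + 313600 = 2719201 = 1649² ✓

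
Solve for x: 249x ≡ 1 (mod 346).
107

gcd(249, 346) = 1, so the inverse exists.
Extended Euclidean algorithm on (346, 249):
346 = 1 × 249 + 97  ⟹  97 = (1)·346 + (-1)·249
249 = 2 × 97 + 55  ⟹  55 = (-2)·346 + (3)·249
97 = 1 × 55 + 42  ⟹  42 = (3)·346 + (-4)·249
55 = 1 × 42 + 13  ⟹  13 = (-5)·346 + (7)·249
42 = 3 × 13 + 3  ⟹  3 = (18)·346 + (-25)·249
13 = 4 × 3 + 1  ⟹  1 = (-77)·346 + (107)·249
So (107)·249 ≡ 1 (mod 346), i.e. 249^(-1) ≡ 107 (mod 346).
Check: 249 × 107 = 26643 ≡ 1 (mod 346)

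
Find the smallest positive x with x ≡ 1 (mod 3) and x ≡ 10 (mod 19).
10

Using Chinese Remainder Theorem:
M = 3 × 19 = 57
M1 = 19, M2 = 3
y1 = 19^(-1) mod 3 = 1
y2 = 3^(-1) mod 19 = 13
x = (1×19×1 + 10×3×13) mod 57 = 10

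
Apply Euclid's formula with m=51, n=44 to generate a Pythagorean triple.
(665, 4488, 4537)

Euclid's formula: a = m² - n², b = 2mn, c = m² + n²
m = 51, n = 44
a = 51² - 44² = 2601 - 1936 = 665
b = 2 × 51 × 44 = 4488
c = 51² + 44² = 2601 + 1936 = 4537
Verification: 665² + 4488² = 442225 + 20142144 = 20584369 = 4537² ✓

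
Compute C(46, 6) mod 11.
0

Using Lucas' theorem:
Write n=46 and k=6 in base 11:
n in base 11: [4, 2]
k in base 11: [0, 6]
C(46,6) mod 11 = ∏ C(n_i, k_i) mod 11
Digit binomials (mod 11): C(4,0) = 1; C(2,6) = 0 (k_i > n_i)
Product: 1 × 0 = 0 ≡ 0 (mod 11)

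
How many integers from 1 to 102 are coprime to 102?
32

102 = 2 × 3 × 17
φ(n) = n × ∏(1 - 1/p) for each prime p dividing n
φ(102) = 102 × (1 - 1/2) × (1 - 1/3) × (1 - 1/17) = 32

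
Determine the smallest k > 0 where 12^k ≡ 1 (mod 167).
83

167 is prime, so ord(12) divides φ(167) = 166.
Divisors of 166: 1, 2, 83, 166.
Repeated squaring: 12^1 ≡ 12, 12^2 ≡ 144, 12^4 ≡ 28, 12^8 ≡ 116, 12^16 ≡ 96, 12^32 ≡ 31, 12^64 ≡ 126, 12^128 ≡ 11 (mod 167).
Test 12^d mod 167 for each divisor d in increasing order:
12^1 ≡ 12
12^2 ≡ 144
12^83 = 12^64·12^16·12^2·12^1 ≡ 1  ← first divisor giving 1
The order is 83.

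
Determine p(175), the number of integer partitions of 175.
435157697830

p(n) counts ways to write n as a sum of positive integers (order ignored).
Euler's pentagonal recurrence: p(k) = p(k-1) + p(k-2) - p(k-5) - p(k-7) + p(k-12) + p(k-15) - ... (offsets j(3j∓1)/2, signs ++--, p(0)=1, p(<0)=0).
DP table for k = 0..174: p(0)=1, p(1)=1, p(2)=2, p(3)=3, p(4)=5, p(5)=7, p(6)=11, p(7)=15, p(8)=22, p(9)=30, p(10)=42, p(11)=56, p(12)=77, p(13)=101, p(14)=135, p(15)=176, p(16)=231, p(17)=297, p(18)=385, p(19)=490, p(20)=627, p(21)=792, p(22)=1002, p(23)=1255, p(24)=1575, p(25)=1958, p(26)=2436, p(27)=3010, p(28)=3718, p(29)=4565, p(30)=5604, p(31)=6842, p(32)=8349, p(33)=10143, p(34)=12310, p(35)=14883, p(36)=17977, p(37)=21637, p(38)=26015, p(39)=31185, p(40)=37338, p(41)=44583, p(42)=53174, p(43)=63261, p(44)=75175, p(45)=89134, p(46)=105558, p(47)=124754, p(48)=147273, p(49)=173525, p(50)=204226, p(51)=239943, p(52)=281589, p(53)=329931, p(54)=386155, p(55)=451276, p(56)=526823, p(57)=614154, p(58)=715220, p(59)=831820, p(60)=966467, p(61)=1121505, p(62)=1300156, p(63)=1505499, p(64)=1741630, p(65)=2012558, p(66)=2323520, p(67)=2679689, p(68)=3087735, p(69)=3554345, p(70)=4087968, p(71)=4697205, p(72)=5392783, p(73)=6185689, p(74)=7089500, p(75)=8118264, p(76)=9289091, p(77)=10619863, p(78)=12132164, p(79)=13848650, p(80)=15796476, p(81)=18004327, p(82)=20506255, p(83)=23338469, p(84)=26543660, p(85)=30167357, p(86)=34262962, p(87)=38887673, p(88)=44108109, p(89)=49995925, p(90)=56634173, p(91)=64112359, p(92)=72533807, p(93)=82010177, p(94)=92669720, p(95)=104651419, p(96)=118114304, p(97)=133230930, p(98)=150198136, p(99)=169229875, p(100)=190569292, p(101)=214481126, p(102)=241265379, p(103)=271248950, p(104)=304801365, p(105)=342325709, p(106)=384276336, p(107)=431149389, p(108)=483502844, p(109)=541946240, p(110)=607163746, p(111)=679903203, p(112)=761002156, p(113)=851376628, p(114)=952050665, p(115)=1064144451, p(116)=1188908248, p(117)=1327710076, p(118)=1482074143, p(119)=1653668665, p(120)=1844349560, p(121)=2056148051, p(122)=2291320912, p(123)=2552338241, p(124)=2841940500, p(125)=3163127352, p(126)=3519222692, p(127)=3913864295, p(128)=4351078600, p(129)=4835271870, p(130)=5371315400, p(131)=5964539504, p(132)=6620830889, p(133)=7346629512, p(134)=8149040695, p(135)=9035836076, p(136)=10015581680, p(137)=11097645016, p(138)=12292341831, p(139)=13610949895, p(140)=15065878135, p(141)=16670689208, p(142)=18440293320, p(143)=20390982757, p(144)=22540654445, p(145)=24908858009, p(146)=27517052599, p(147)=30388671978, p(148)=33549419497, p(149)=37027355200, p(150)=40853235313, p(151)=45060624582, p(152)=49686288421, p(153)=54770336324, p(154)=60356673280, p(155)=66493182097, p(156)=73232243759, p(157)=80630964769, p(158)=88751778802, p(159)=97662728555, p(160)=107438159466, p(161)=118159068427, p(162)=129913904637, p(163)=142798995930, p(164)=156919475295, p(165)=172389800255, p(166)=189334822579, p(167)=207890420102, p(168)=228204732751, p(169)=250438925115, p(170)=274768617130, p(171)=301384802048, p(172)=330495499613, p(173)=362326859895, p(174)=397125074750.
Final step: p(175) = p(174) + p(173) - p(170) - p(168) + p(163) + p(160) - p(153) - p(149) + p(140) + p(135) - p(124) - p(118) + p(105) + p(98) - p(83) - p(75) + p(58) + p(49) - p(30) - p(20)
= 397125074750 + 362326859895 - 274768617130 - 228204732751 + 142798995930 + 107438159466 - 54770336324 - 37027355200 + 15065878135 + 9035836076 - 2841940500 - 1482074143 + 342325709 + 150198136 - 23338469 - 8118264 + 715220 + 173525 - 5604 - 627
= 435157697830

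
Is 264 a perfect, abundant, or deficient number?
abundant

Proper divisors of 264: sum = 1 + 2 + 3 + 4 + 6 + 8 + 11 + 12 + 22 + 24 + 33 + 44 + 66 + 88 + 132 = 456
Since 456 > 264, 264 is abundant.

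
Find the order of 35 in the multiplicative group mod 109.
27

109 is prime, so ord(35) divides φ(109) = 108.
Divisors of 108: 1, 2, 3, 4, 6, 9, 12, 18, 27, 36, 54, 108.
Repeated squaring: 35^1 ≡ 35, 35^2 ≡ 26, 35^4 ≡ 22, 35^8 ≡ 48, 35^16 ≡ 15, 35^32 ≡ 7, 35^64 ≡ 49 (mod 109).
Test 35^d mod 109 for each divisor d in increasing order:
35^1 ≡ 35
35^2 ≡ 26
35^3 = 35^2·35^1 ≡ 38
35^4 ≡ 22
35^6 = 35^4·35^2 ≡ 27
35^9 = 35^8·35^1 ≡ 45
35^12 = 35^8·35^4 ≡ 75
35^18 = 35^16·35^2 ≡ 63
35^27 = 35^16·35^8·35^2·35^1 ≡ 1  ← first divisor giving 1
The order is 27.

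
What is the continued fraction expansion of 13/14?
[0; 1, 13]

Euclidean algorithm steps:
13 = 0 × 14 + 13
14 = 1 × 13 + 1
13 = 13 × 1 + 0
Continued fraction: [0; 1, 13]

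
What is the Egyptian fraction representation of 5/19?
1/4 + 1/76

Greedy algorithm:
5/19: ceiling(19/5) = 4, use 1/4
1/76: ceiling(76/1) = 76, use 1/76
Result: 5/19 = 1/4 + 1/76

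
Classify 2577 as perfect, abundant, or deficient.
deficient

Proper divisors of 2577: sum = 1 + 3 + 859 = 863
Since 863 < 2577, 2577 is deficient.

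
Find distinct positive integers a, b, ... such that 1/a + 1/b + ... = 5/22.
1/5 + 1/37 + 1/4070

Greedy algorithm:
5/22: ceiling(22/5) = 5, use 1/5
3/110: ceiling(110/3) = 37, use 1/37
1/4070: ceiling(4070/1) = 4070, use 1/4070
Result: 5/22 = 1/5 + 1/37 + 1/4070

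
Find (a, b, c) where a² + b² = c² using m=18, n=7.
(275, 252, 373)

Euclid's formula: a = m² - n², b = 2mn, c = m² + n²
m = 18, n = 7
a = 18² - 7² = 324 - 49 = 275
b = 2 × 18 × 7 = 252
c = 18² + 7² = 324 + 49 = 373
Verification: 275² + 252² = 75625 + 63504 = 139129 = 373² ✓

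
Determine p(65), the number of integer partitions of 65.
2012558

p(n) counts ways to write n as a sum of positive integers (order ignored).
Euler's pentagonal recurrence: p(k) = p(k-1) + p(k-2) - p(k-5) - p(k-7) + p(k-12) + p(k-15) - ... (offsets j(3j∓1)/2, signs ++--, p(0)=1, p(<0)=0).
DP table for k = 0..64: p(0)=1, p(1)=1, p(2)=2, p(3)=3, p(4)=5, p(5)=7, p(6)=11, p(7)=15, p(8)=22, p(9)=30, p(10)=42, p(11)=56, p(12)=77, p(13)=101, p(14)=135, p(15)=176, p(16)=231, p(17)=297, p(18)=385, p(19)=490, p(20)=627, p(21)=792, p(22)=1002, p(23)=1255, p(24)=1575, p(25)=1958, p(26)=2436, p(27)=3010, p(28)=3718, p(29)=4565, p(30)=5604, p(31)=6842, p(32)=8349, p(33)=10143, p(34)=12310, p(35)=14883, p(36)=17977, p(37)=21637, p(38)=26015, p(39)=31185, p(40)=37338, p(41)=44583, p(42)=53174, p(43)=63261, p(44)=75175, p(45)=89134, p(46)=105558, p(47)=124754, p(48)=147273, p(49)=173525, p(50)=204226, p(51)=239943, p(52)=281589, p(53)=329931, p(54)=386155, p(55)=451276, p(56)=526823, p(57)=614154, p(58)=715220, p(59)=831820, p(60)=966467, p(61)=1121505, p(62)=1300156, p(63)=1505499, p(64)=1741630.
Final step: p(65) = p(64) + p(63) - p(60) - p(58) + p(53) + p(50) - p(43) - p(39) + p(30) + p(25) - p(14) - p(8)
= 1741630 + 1505499 - 966467 - 715220 + 329931 + 204226 - 63261 - 31185 + 5604 + 1958 - 135 - 22
= 2012558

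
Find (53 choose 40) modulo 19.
10

Using Lucas' theorem:
Write n=53 and k=40 in base 19:
n in base 19: [2, 15]
k in base 19: [2, 2]
C(53,40) mod 19 = ∏ C(n_i, k_i) mod 19
Digit binomials (mod 19): C(2,2) = 1; C(15,2) = 105 ≡ 10
Product: 1 × 10 = 10 ≡ 10 (mod 19)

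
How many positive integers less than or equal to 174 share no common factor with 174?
56

174 = 2 × 3 × 29
φ(n) = n × ∏(1 - 1/p) for each prime p dividing n
φ(174) = 174 × (1 - 1/2) × (1 - 1/3) × (1 - 1/29) = 56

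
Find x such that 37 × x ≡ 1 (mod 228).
37

gcd(37, 228) = 1, so the inverse exists.
Extended Euclidean algorithm on (228, 37):
228 = 6 × 37 + 6  ⟹  6 = (1)·228 + (-6)·37
37 = 6 × 6 + 1  ⟹  1 = (-6)·228 + (37)·37
So (37)·37 ≡ 1 (mod 228), i.e. 37^(-1) ≡ 37 (mod 228).
Check: 37 × 37 = 1369 ≡ 1 (mod 228)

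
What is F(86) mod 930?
803

Matrix identity: Q^n = [[F_(n+1), F_n], [F_n, F_(n-1)]] with Q = [[1,1],[1,0]].
n = 86 = 1010110₂. Square-and-multiply, entries mod 930:
Q^1 = [[1,1],[1,0]]
Q^2 = (Q^1)² = [[2,1],[1,1]]
Q^5 = (Q^2)²·Q = [[8,5],[5,3]]
Q^10 = (Q^5)² = [[89,55],[55,34]]
Q^21 = (Q^10)²·Q = [[41,716],[716,255]]
Q^43 = (Q^21)²·Q = [[873,47],[47,826]]
Q^86 = (Q^43)² = [[808,803],[803,5]]
F_86 mod 930 = Q^86[0][1] = 803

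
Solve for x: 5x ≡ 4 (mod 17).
x ≡ 11 (mod 17)

gcd(5, 17) = 1, which divides 4, so solutions exist.
Find 5^(-1) mod 17 by the extended Euclidean algorithm:
17 = 3 × 5 + 2  ⟹  2 = (1)·17 + (-3)·5
5 = 2 × 2 + 1  ⟹  1 = (-2)·17 + (7)·5
So (7)·5 ≡ 1 (mod 17), i.e. 5^(-1) ≡ 7 (mod 17).
x ≡ 7 × 4 = 28 ≡ 11 (mod 17).
Check: 5 × 11 = 55 ≡ 4 (mod 17).
Unique solution: x ≡ 11 (mod 17)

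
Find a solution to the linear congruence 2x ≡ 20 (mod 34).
x ≡ 10 (mod 17)

gcd(2, 34) = 2, which divides 20, so solutions exist.
Divide through by 2: x ≡ 10 (mod 17).
The coefficient of x is now 1, so x ≡ 10 (mod 17).
Check: 2 × 10 = 20 ≡ 20 (mod 34).
x ≡ 10 (mod 17), giving 2 solutions mod 34.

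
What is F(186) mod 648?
640

Matrix identity: Q^n = [[F_(n+1), F_n], [F_n, F_(n-1)]] with Q = [[1,1],[1,0]].
n = 186 = 10111010₂. Square-and-multiply, entries mod 648:
Q^1 = [[1,1],[1,0]]
Q^2 = (Q^1)² = [[2,1],[1,1]]
Q^5 = (Q^2)²·Q = [[8,5],[5,3]]
Q^11 = (Q^5)²·Q = [[144,89],[89,55]]
Q^23 = (Q^11)²·Q = [[360,145],[145,215]]
Q^46 = (Q^23)² = [[289,431],[431,506]]
Q^93 = (Q^46)²·Q = [[215,362],[362,501]]
Q^186 = (Q^93)² = [[365,640],[640,373]]
F_186 mod 648 = Q^186[0][1] = 640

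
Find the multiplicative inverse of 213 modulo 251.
33

gcd(213, 251) = 1, so the inverse exists.
Extended Euclidean algorithm on (251, 213):
251 = 1 × 213 + 38  ⟹  38 = (1)·251 + (-1)·213
213 = 5 × 38 + 23  ⟹  23 = (-5)·251 + (6)·213
38 = 1 × 23 + 15  ⟹  15 = (6)·251 + (-7)·213
23 = 1 × 15 + 8  ⟹  8 = (-11)·251 + (13)·213
15 = 1 × 8 + 7  ⟹  7 = (17)·251 + (-20)·213
8 = 1 × 7 + 1  ⟹  1 = (-28)·251 + (33)·213
So (33)·213 ≡ 1 (mod 251), i.e. 213^(-1) ≡ 33 (mod 251).
Check: 213 × 33 = 7029 ≡ 1 (mod 251)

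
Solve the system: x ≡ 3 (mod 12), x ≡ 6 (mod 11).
39

Using Chinese Remainder Theorem:
M = 12 × 11 = 132
M1 = 11, M2 = 12
y1 = 11^(-1) mod 12 = 11
y2 = 12^(-1) mod 11 = 1
x = (3×11×11 + 6×12×1) mod 132 = 39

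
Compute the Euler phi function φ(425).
320

425 = 5^2 × 17
φ(n) = n × ∏(1 - 1/p) for each prime p dividing n
φ(425) = 425 × (1 - 1/5) × (1 - 1/17) = 320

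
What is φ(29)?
28

29 = 29
φ(n) = n × ∏(1 - 1/p) for each prime p dividing n
φ(29) = 29 × (1 - 1/29) = 28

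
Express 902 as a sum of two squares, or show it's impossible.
Not possible

Factorization: 902 = 2 × 11 × 41
By Fermat: n is sum of two squares iff every prime p ≡ 3 (mod 4) appears to even power.
Prime(s) ≡ 3 (mod 4) with odd exponent: [(11, 1)]
Therefore 902 cannot be expressed as a² + b².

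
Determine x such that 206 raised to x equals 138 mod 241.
111

Baby-step giant-step with step n = ⌈√241⌉ = 16.
Baby steps 206^j mod 241 (j:value) for j=0..15: 0:1, 1:206, 2:20, 3:23, 4:159, 5:219, 6:47, 7:42, 8:217, 9:117, 10:2, 11:171, 12:40, 13:46, 14:77, 15:197.
Giant-step multiplier: 206^(-16) ≡ 206^(240-16) = 206^224 ≡ 100 (mod 241).
Giant steps γ_i = 138·100^i mod 241: γ_0=138, γ_1=63, γ_2=34, γ_3=26, γ_4=190, γ_5=202, γ_6=197 (in table at j=15).
x = i·n + j = 6·16 + 15 = 111.
Check: 206^111 ≡ 138 (mod 241).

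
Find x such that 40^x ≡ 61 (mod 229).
156

Baby-step giant-step with step n = ⌈√229⌉ = 16.
Baby steps 40^j mod 229 (j:value) for j=0..15: 0:1, 1:40, 2:226, 3:109, 4:9, 5:131, 6:202, 7:65, 8:81, 9:34, 10:215, 11:127, 12:42, 13:77, 14:103, 15:227.
Giant-step multiplier: 40^(-16) ≡ 40^(228-16) = 40^212 ≡ 83 (mod 229).
Giant steps γ_i = 61·83^i mod 229: γ_0=61, γ_1=25, γ_2=14, γ_3=17, γ_4=37, γ_5=94, γ_6=16, γ_7=183, γ_8=75, γ_9=42 (in table at j=12).
x = i·n + j = 9·16 + 12 = 156.
Check: 40^156 ≡ 61 (mod 229).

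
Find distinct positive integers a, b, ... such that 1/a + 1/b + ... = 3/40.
1/14 + 1/280

Greedy algorithm:
3/40: ceiling(40/3) = 14, use 1/14
1/280: ceiling(280/1) = 280, use 1/280
Result: 3/40 = 1/14 + 1/280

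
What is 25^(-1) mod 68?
49

gcd(25, 68) = 1, so the inverse exists.
Extended Euclidean algorithm on (68, 25):
68 = 2 × 25 + 18  ⟹  18 = (1)·68 + (-2)·25
25 = 1 × 18 + 7  ⟹  7 = (-1)·68 + (3)·25
18 = 2 × 7 + 4  ⟹  4 = (3)·68 + (-8)·25
7 = 1 × 4 + 3  ⟹  3 = (-4)·68 + (11)·25
4 = 1 × 3 + 1  ⟹  1 = (7)·68 + (-19)·25
So (-19)·25 ≡ 1 (mod 68), i.e. 25^(-1) ≡ -19 ≡ 49 (mod 68).
Check: 25 × 49 = 1225 ≡ 1 (mod 68)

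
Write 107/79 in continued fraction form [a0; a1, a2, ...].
[1; 2, 1, 4, 1, 1, 2]

Euclidean algorithm steps:
107 = 1 × 79 + 28
79 = 2 × 28 + 23
28 = 1 × 23 + 5
23 = 4 × 5 + 3
5 = 1 × 3 + 2
3 = 1 × 2 + 1
2 = 2 × 1 + 0
Continued fraction: [1; 2, 1, 4, 1, 1, 2]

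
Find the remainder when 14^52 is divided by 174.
16

Repeated squaring. Binary of 52 = 110100.
14^1 ≡ 14 (mod 174); 14^2 ≡ 22 (mod 174); 14^4 ≡ 136 (mod 174); 14^8 ≡ 52 (mod 174); 14^16 ≡ 94 (mod 174); 14^32 ≡ 136 (mod 174)
14^52 = 14^4 × 14^16 × 14^32 ≡ 16 (mod 174)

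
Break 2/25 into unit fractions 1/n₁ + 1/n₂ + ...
1/13 + 1/325

Greedy algorithm:
2/25: ceiling(25/2) = 13, use 1/13
1/325: ceiling(325/1) = 325, use 1/325
Result: 2/25 = 1/13 + 1/325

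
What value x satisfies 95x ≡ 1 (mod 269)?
17

gcd(95, 269) = 1, so the inverse exists.
Extended Euclidean algorithm on (269, 95):
269 = 2 × 95 + 79  ⟹  79 = (1)·269 + (-2)·95
95 = 1 × 79 + 16  ⟹  16 = (-1)·269 + (3)·95
79 = 4 × 16 + 15  ⟹  15 = (5)·269 + (-14)·95
16 = 1 × 15 + 1  ⟹  1 = (-6)·269 + (17)·95
So (17)·95 ≡ 1 (mod 269), i.e. 95^(-1) ≡ 17 (mod 269).
Check: 95 × 17 = 1615 ≡ 1 (mod 269)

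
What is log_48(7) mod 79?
49

Baby-step giant-step with step n = ⌈√79⌉ = 9.
Baby steps 48^j mod 79 (j:value) for j=0..8: 0:1, 1:48, 2:13, 3:71, 4:11, 5:54, 6:64, 7:70, 8:42.
Giant-step multiplier: 48^(-9) ≡ 48^(78-9) = 48^69 ≡ 27 (mod 79).
Giant steps γ_i = 7·27^i mod 79: γ_0=7, γ_1=31, γ_2=47, γ_3=5, γ_4=56, γ_5=11 (in table at j=4).
x = i·n + j = 5·9 + 4 = 49.
Check: 48^49 ≡ 7 (mod 79).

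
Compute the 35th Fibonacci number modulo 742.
695

Matrix identity: Q^n = [[F_(n+1), F_n], [F_n, F_(n-1)]] with Q = [[1,1],[1,0]].
n = 35 = 100011₂. Square-and-multiply, entries mod 742:
Q^1 = [[1,1],[1,0]]
Q^2 = (Q^1)² = [[2,1],[1,1]]
Q^4 = (Q^2)² = [[5,3],[3,2]]
Q^8 = (Q^4)² = [[34,21],[21,13]]
Q^17 = (Q^8)²·Q = [[358,113],[113,245]]
Q^35 = (Q^17)²·Q = [[570,695],[695,617]]
F_35 mod 742 = Q^35[0][1] = 695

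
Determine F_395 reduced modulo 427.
117

Matrix identity: Q^n = [[F_(n+1), F_n], [F_n, F_(n-1)]] with Q = [[1,1],[1,0]].
n = 395 = 110001011₂. Square-and-multiply, entries mod 427:
Q^1 = [[1,1],[1,0]]
Q^3 = (Q^1)²·Q = [[3,2],[2,1]]
Q^6 = (Q^3)² = [[13,8],[8,5]]
Q^12 = (Q^6)² = [[233,144],[144,89]]
Q^24 = (Q^12)² = [[300,252],[252,48]]
Q^49 = (Q^24)²·Q = [[372,211],[211,161]]
Q^98 = (Q^49)² = [[149,162],[162,414]]
Q^197 = (Q^98)²·Q = [[22,194],[194,255]]
Q^395 = (Q^197)²·Q = [[53,117],[117,363]]
F_395 mod 427 = Q^395[0][1] = 117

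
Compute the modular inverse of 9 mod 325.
289

gcd(9, 325) = 1, so the inverse exists.
Extended Euclidean algorithm on (325, 9):
325 = 36 × 9 + 1  ⟹  1 = (1)·325 + (-36)·9
So (-36)·9 ≡ 1 (mod 325), i.e. 9^(-1) ≡ -36 ≡ 289 (mod 325).
Check: 9 × 289 = 2601 ≡ 1 (mod 325)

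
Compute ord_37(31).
4

37 is prime, so ord(31) divides φ(37) = 36.
Divisors of 36: 1, 2, 3, 4, 6, 9, 12, 18, 36.
Repeated squaring: 31^1 ≡ 31, 31^2 ≡ 36, 31^4 ≡ 1, 31^8 ≡ 1, 31^16 ≡ 1, 31^32 ≡ 1 (mod 37).
Test 31^d mod 37 for each divisor d in increasing order:
31^1 ≡ 31
31^2 ≡ 36
31^3 = 31^2·31^1 ≡ 6
31^4 ≡ 1  ← first divisor giving 1
The order is 4.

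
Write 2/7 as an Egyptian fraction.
1/4 + 1/28

Greedy algorithm:
2/7: ceiling(7/2) = 4, use 1/4
1/28: ceiling(28/1) = 28, use 1/28
Result: 2/7 = 1/4 + 1/28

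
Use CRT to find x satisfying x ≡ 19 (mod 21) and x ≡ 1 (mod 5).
61

Using Chinese Remainder Theorem:
M = 21 × 5 = 105
M1 = 5, M2 = 21
y1 = 5^(-1) mod 21 = 17
y2 = 21^(-1) mod 5 = 1
x = (19×5×17 + 1×21×1) mod 105 = 61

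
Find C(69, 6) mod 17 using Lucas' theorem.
0

Using Lucas' theorem:
Write n=69 and k=6 in base 17:
n in base 17: [4, 1]
k in base 17: [0, 6]
C(69,6) mod 17 = ∏ C(n_i, k_i) mod 17
Digit binomials (mod 17): C(4,0) = 1; C(1,6) = 0 (k_i > n_i)
Product: 1 × 0 = 0 ≡ 0 (mod 17)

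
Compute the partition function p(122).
2291320912

p(n) counts ways to write n as a sum of positive integers (order ignored).
Euler's pentagonal recurrence: p(k) = p(k-1) + p(k-2) - p(k-5) - p(k-7) + p(k-12) + p(k-15) - ... (offsets j(3j∓1)/2, signs ++--, p(0)=1, p(<0)=0).
DP table for k = 0..121: p(0)=1, p(1)=1, p(2)=2, p(3)=3, p(4)=5, p(5)=7, p(6)=11, p(7)=15, p(8)=22, p(9)=30, p(10)=42, p(11)=56, p(12)=77, p(13)=101, p(14)=135, p(15)=176, p(16)=231, p(17)=297, p(18)=385, p(19)=490, p(20)=627, p(21)=792, p(22)=1002, p(23)=1255, p(24)=1575, p(25)=1958, p(26)=2436, p(27)=3010, p(28)=3718, p(29)=4565, p(30)=5604, p(31)=6842, p(32)=8349, p(33)=10143, p(34)=12310, p(35)=14883, p(36)=17977, p(37)=21637, p(38)=26015, p(39)=31185, p(40)=37338, p(41)=44583, p(42)=53174, p(43)=63261, p(44)=75175, p(45)=89134, p(46)=105558, p(47)=124754, p(48)=147273, p(49)=173525, p(50)=204226, p(51)=239943, p(52)=281589, p(53)=329931, p(54)=386155, p(55)=451276, p(56)=526823, p(57)=614154, p(58)=715220, p(59)=831820, p(60)=966467, p(61)=1121505, p(62)=1300156, p(63)=1505499, p(64)=1741630, p(65)=2012558, p(66)=2323520, p(67)=2679689, p(68)=3087735, p(69)=3554345, p(70)=4087968, p(71)=4697205, p(72)=5392783, p(73)=6185689, p(74)=7089500, p(75)=8118264, p(76)=9289091, p(77)=10619863, p(78)=12132164, p(79)=13848650, p(80)=15796476, p(81)=18004327, p(82)=20506255, p(83)=23338469, p(84)=26543660, p(85)=30167357, p(86)=34262962, p(87)=38887673, p(88)=44108109, p(89)=49995925, p(90)=56634173, p(91)=64112359, p(92)=72533807, p(93)=82010177, p(94)=92669720, p(95)=104651419, p(96)=118114304, p(97)=133230930, p(98)=150198136, p(99)=169229875, p(100)=190569292, p(101)=214481126, p(102)=241265379, p(103)=271248950, p(104)=304801365, p(105)=342325709, p(106)=384276336, p(107)=431149389, p(108)=483502844, p(109)=541946240, p(110)=607163746, p(111)=679903203, p(112)=761002156, p(113)=851376628, p(114)=952050665, p(115)=1064144451, p(116)=1188908248, p(117)=1327710076, p(118)=1482074143, p(119)=1653668665, p(120)=1844349560, p(121)=2056148051.
Final step: p(122) = p(121) + p(120) - p(117) - p(115) + p(110) + p(107) - p(100) - p(96) + p(87) + p(82) - p(71) - p(65) + p(52) + p(45) - p(30) - p(22) + p(5)
= 2056148051 + 1844349560 - 1327710076 - 1064144451 + 607163746 + 431149389 - 190569292 - 118114304 + 38887673 + 20506255 - 4697205 - 2012558 + 281589 + 89134 - 5604 - 1002 + 7
= 2291320912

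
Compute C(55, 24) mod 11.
0

Using Lucas' theorem:
Write n=55 and k=24 in base 11:
n in base 11: [5, 0]
k in base 11: [2, 2]
C(55,24) mod 11 = ∏ C(n_i, k_i) mod 11
Digit binomials (mod 11): C(5,2) = 10; C(0,2) = 0 (k_i > n_i)
Product: 10 × 0 = 0 ≡ 0 (mod 11)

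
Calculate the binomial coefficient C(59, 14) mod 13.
2

Using Lucas' theorem:
Write n=59 and k=14 in base 13:
n in base 13: [4, 7]
k in base 13: [1, 1]
C(59,14) mod 13 = ∏ C(n_i, k_i) mod 13
Digit binomials (mod 13): C(4,1) = 4; C(7,1) = 7
Product: 4 × 7 = 28 ≡ 2 (mod 13)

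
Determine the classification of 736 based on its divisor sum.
abundant

Proper divisors of 736: sum = 1 + 2 + 4 + 8 + 16 + 23 + 32 + 46 + 92 + 184 + 368 = 776
Since 776 > 736, 736 is abundant.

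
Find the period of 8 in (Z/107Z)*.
106

107 is prime, so ord(8) divides φ(107) = 106.
Divisors of 106: 1, 2, 53, 106.
Repeated squaring: 8^1 ≡ 8, 8^2 ≡ 64, 8^4 ≡ 30, 8^8 ≡ 44, 8^16 ≡ 10, 8^32 ≡ 100, 8^64 ≡ 49 (mod 107).
Test 8^d mod 107 for each divisor d in increasing order:
8^1 ≡ 8
8^2 ≡ 64
8^53 = 8^32·8^16·8^4·8^1 ≡ 106
8^106 = 8^64·8^32·8^8·8^2 ≡ 1  ← first divisor giving 1
The order is 106.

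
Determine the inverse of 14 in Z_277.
99

gcd(14, 277) = 1, so the inverse exists.
Extended Euclidean algorithm on (277, 14):
277 = 19 × 14 + 11  ⟹  11 = (1)·277 + (-19)·14
14 = 1 × 11 + 3  ⟹  3 = (-1)·277 + (20)·14
11 = 3 × 3 + 2  ⟹  2 = (4)·277 + (-79)·14
3 = 1 × 2 + 1  ⟹  1 = (-5)·277 + (99)·14
So (99)·14 ≡ 1 (mod 277), i.e. 14^(-1) ≡ 99 (mod 277).
Check: 14 × 99 = 1386 ≡ 1 (mod 277)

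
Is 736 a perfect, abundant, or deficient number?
abundant

Proper divisors of 736: sum = 1 + 2 + 4 + 8 + 16 + 23 + 32 + 46 + 92 + 184 + 368 = 776
Since 776 > 736, 736 is abundant.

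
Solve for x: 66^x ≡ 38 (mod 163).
90

Baby-step giant-step with step n = ⌈√163⌉ = 13.
Baby steps 66^j mod 163 (j:value) for j=0..12: 0:1, 1:66, 2:118, 3:127, 4:69, 5:153, 6:155, 7:124, 8:34, 9:125, 10:100, 11:80, 12:64.
Giant-step multiplier: 66^(-13) ≡ 66^(162-13) = 66^149 ≡ 128 (mod 163).
Giant steps γ_i = 38·128^i mod 163: γ_0=38, γ_1=137, γ_2=95, γ_3=98, γ_4=156, γ_5=82, γ_6=64 (in table at j=12).
x = i·n + j = 6·13 + 12 = 90.
Check: 66^90 ≡ 38 (mod 163).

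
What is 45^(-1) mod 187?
133

gcd(45, 187) = 1, so the inverse exists.
Extended Euclidean algorithm on (187, 45):
187 = 4 × 45 + 7  ⟹  7 = (1)·187 + (-4)·45
45 = 6 × 7 + 3  ⟹  3 = (-6)·187 + (25)·45
7 = 2 × 3 + 1  ⟹  1 = (13)·187 + (-54)·45
So (-54)·45 ≡ 1 (mod 187), i.e. 45^(-1) ≡ -54 ≡ 133 (mod 187).
Check: 45 × 133 = 5985 ≡ 1 (mod 187)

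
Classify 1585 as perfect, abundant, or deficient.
deficient

Proper divisors of 1585: sum = 1 + 5 + 317 = 323
Since 323 < 1585, 1585 is deficient.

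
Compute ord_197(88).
49

197 is prime, so ord(88) divides φ(197) = 196.
Divisors of 196: 1, 2, 4, 7, 14, 28, 49, 98, 196.
Repeated squaring: 88^1 ≡ 88, 88^2 ≡ 61, 88^4 ≡ 175, 88^8 ≡ 90, 88^16 ≡ 23, 88^32 ≡ 135, 88^64 ≡ 101, 88^128 ≡ 154 (mod 197).
Test 88^d mod 197 for each divisor d in increasing order:
88^1 ≡ 88
88^2 ≡ 61
88^4 ≡ 175
88^7 = 88^4·88^2·88^1 ≡ 104
88^14 = 88^8·88^4·88^2 ≡ 178
88^28 = 88^16·88^8·88^4 ≡ 164
88^49 = 88^32·88^16·88^1 ≡ 1  ← first divisor giving 1
The order is 49.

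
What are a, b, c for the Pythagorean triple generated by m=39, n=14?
(1325, 1092, 1717)

Euclid's formula: a = m² - n², b = 2mn, c = m² + n²
m = 39, n = 14
a = 39² - 14² = 1521 - 196 = 1325
b = 2 × 39 × 14 = 1092
c = 39² + 14² = 1521 + 196 = 1717
Verification: 1325² + 1092² = 1755625 + 1192464 = 2948089 = 1717² ✓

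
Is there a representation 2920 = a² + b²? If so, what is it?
2² + 54² (a=2, b=54)

Factorization: 2920 = 2^3 × 5 × 73
By Fermat: n is sum of two squares iff every prime p ≡ 3 (mod 4) appears to even power.
All primes ≡ 3 (mod 4) appear to even power.
Search a = 0, 1, 2, … for 2920 - a² a perfect square: first hit at a = 2: 2920 - 4 = 2916 = 54².
2920 = 2² + 54² = 4 + 2916 ✓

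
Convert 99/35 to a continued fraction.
[2; 1, 4, 1, 5]

Euclidean algorithm steps:
99 = 2 × 35 + 29
35 = 1 × 29 + 6
29 = 4 × 6 + 5
6 = 1 × 5 + 1
5 = 5 × 1 + 0
Continued fraction: [2; 1, 4, 1, 5]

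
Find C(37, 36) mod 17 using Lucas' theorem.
3

Using Lucas' theorem:
Write n=37 and k=36 in base 17:
n in base 17: [2, 3]
k in base 17: [2, 2]
C(37,36) mod 17 = ∏ C(n_i, k_i) mod 17
Digit binomials (mod 17): C(2,2) = 1; C(3,2) = 3
Product: 1 × 3 = 3 ≡ 3 (mod 17)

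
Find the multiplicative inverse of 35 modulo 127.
98

gcd(35, 127) = 1, so the inverse exists.
Extended Euclidean algorithm on (127, 35):
127 = 3 × 35 + 22  ⟹  22 = (1)·127 + (-3)·35
35 = 1 × 22 + 13  ⟹  13 = (-1)·127 + (4)·35
22 = 1 × 13 + 9  ⟹  9 = (2)·127 + (-7)·35
13 = 1 × 9 + 4  ⟹  4 = (-3)·127 + (11)·35
9 = 2 × 4 + 1  ⟹  1 = (8)·127 + (-29)·35
So (-29)·35 ≡ 1 (mod 127), i.e. 35^(-1) ≡ -29 ≡ 98 (mod 127).
Check: 35 × 98 = 3430 ≡ 1 (mod 127)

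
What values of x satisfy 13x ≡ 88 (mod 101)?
x ≡ 100 (mod 101)

gcd(13, 101) = 1, which divides 88, so solutions exist.
Find 13^(-1) mod 101 by the extended Euclidean algorithm:
101 = 7 × 13 + 10  ⟹  10 = (1)·101 + (-7)·13
13 = 1 × 10 + 3  ⟹  3 = (-1)·101 + (8)·13
10 = 3 × 3 + 1  ⟹  1 = (4)·101 + (-31)·13
So (-31)·13 ≡ 1 (mod 101), i.e. 13^(-1) ≡ -31 ≡ 70 (mod 101).
x ≡ 70 × 88 = 6160 ≡ 100 (mod 101).
Check: 13 × 100 = 1300 ≡ 88 (mod 101).
Unique solution: x ≡ 100 (mod 101)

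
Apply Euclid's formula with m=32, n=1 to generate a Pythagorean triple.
(1023, 64, 1025)

Euclid's formula: a = m² - n², b = 2mn, c = m² + n²
m = 32, n = 1
a = 32² - 1² = 1024 - 1 = 1023
b = 2 × 32 × 1 = 64
c = 32² + 1² = 1024 + 1 = 1025
Verification: 1023² + 64² = 1046529 + 4096 = 1050625 = 1025² ✓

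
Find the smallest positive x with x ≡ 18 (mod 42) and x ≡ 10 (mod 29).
648

Using Chinese Remainder Theorem:
M = 42 × 29 = 1218
M1 = 29, M2 = 42
y1 = 29^(-1) mod 42 = 29
y2 = 42^(-1) mod 29 = 9
x = (18×29×29 + 10×42×9) mod 1218 = 648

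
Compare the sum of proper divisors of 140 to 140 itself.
abundant

Proper divisors of 140: sum = 1 + 2 + 4 + 5 + 7 + 10 + 14 + 20 + 28 + 35 + 70 = 196
Since 196 > 140, 140 is abundant.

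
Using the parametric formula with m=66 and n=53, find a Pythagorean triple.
(1547, 6996, 7165)

Euclid's formula: a = m² - n², b = 2mn, c = m² + n²
m = 66, n = 53
a = 66² - 53² = 4356 - 2809 = 1547
b = 2 × 66 × 53 = 6996
c = 66² + 53² = 4356 + 2809 = 7165
Verification: 1547² + 6996² = 2393209 + 48944016 = 51337225 = 7165² ✓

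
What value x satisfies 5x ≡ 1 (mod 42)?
17

gcd(5, 42) = 1, so the inverse exists.
Extended Euclidean algorithm on (42, 5):
42 = 8 × 5 + 2  ⟹  2 = (1)·42 + (-8)·5
5 = 2 × 2 + 1  ⟹  1 = (-2)·42 + (17)·5
So (17)·5 ≡ 1 (mod 42), i.e. 5^(-1) ≡ 17 (mod 42).
Check: 5 × 17 = 85 ≡ 1 (mod 42)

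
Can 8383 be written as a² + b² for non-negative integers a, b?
Not possible

Factorization: 8383 = 83 × 101
By Fermat: n is sum of two squares iff every prime p ≡ 3 (mod 4) appears to even power.
Prime(s) ≡ 3 (mod 4) with odd exponent: [(83, 1)]
Therefore 8383 cannot be expressed as a² + b².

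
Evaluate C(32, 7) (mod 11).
10

Using Lucas' theorem:
Write n=32 and k=7 in base 11:
n in base 11: [2, 10]
k in base 11: [0, 7]
C(32,7) mod 11 = ∏ C(n_i, k_i) mod 11
Digit binomials (mod 11): C(2,0) = 1; C(10,7) = 120 ≡ 10
Product: 1 × 10 = 10 ≡ 10 (mod 11)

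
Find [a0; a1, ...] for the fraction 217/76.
[2; 1, 5, 1, 10]

Euclidean algorithm steps:
217 = 2 × 76 + 65
76 = 1 × 65 + 11
65 = 5 × 11 + 10
11 = 1 × 10 + 1
10 = 10 × 1 + 0
Continued fraction: [2; 1, 5, 1, 10]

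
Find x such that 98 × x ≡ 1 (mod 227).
183

gcd(98, 227) = 1, so the inverse exists.
Extended Euclidean algorithm on (227, 98):
227 = 2 × 98 + 31  ⟹  31 = (1)·227 + (-2)·98
98 = 3 × 31 + 5  ⟹  5 = (-3)·227 + (7)·98
31 = 6 × 5 + 1  ⟹  1 = (19)·227 + (-44)·98
So (-44)·98 ≡ 1 (mod 227), i.e. 98^(-1) ≡ -44 ≡ 183 (mod 227).
Check: 98 × 183 = 17934 ≡ 1 (mod 227)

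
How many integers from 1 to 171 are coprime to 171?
108

171 = 3^2 × 19
φ(n) = n × ∏(1 - 1/p) for each prime p dividing n
φ(171) = 171 × (1 - 1/3) × (1 - 1/19) = 108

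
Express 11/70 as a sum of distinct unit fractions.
1/7 + 1/70

Greedy algorithm:
11/70: ceiling(70/11) = 7, use 1/7
1/70: ceiling(70/1) = 70, use 1/70
Result: 11/70 = 1/7 + 1/70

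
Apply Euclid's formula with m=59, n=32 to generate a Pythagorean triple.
(2457, 3776, 4505)

Euclid's formula: a = m² - n², b = 2mn, c = m² + n²
m = 59, n = 32
a = 59² - 32² = 3481 - 1024 = 2457
b = 2 × 59 × 32 = 3776
c = 59² + 32² = 3481 + 1024 = 4505
Verification: 2457² + 3776² = 6036849 + 14258176 = 20295025 = 4505² ✓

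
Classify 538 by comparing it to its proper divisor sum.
deficient

Proper divisors of 538: sum = 1 + 2 + 269 = 272
Since 272 < 538, 538 is deficient.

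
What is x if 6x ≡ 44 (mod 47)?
x ≡ 23 (mod 47)

gcd(6, 47) = 1, which divides 44, so solutions exist.
Find 6^(-1) mod 47 by the extended Euclidean algorithm:
47 = 7 × 6 + 5  ⟹  5 = (1)·47 + (-7)·6
6 = 1 × 5 + 1  ⟹  1 = (-1)·47 + (8)·6
So (8)·6 ≡ 1 (mod 47), i.e. 6^(-1) ≡ 8 (mod 47).
x ≡ 8 × 44 = 352 ≡ 23 (mod 47).
Check: 6 × 23 = 138 ≡ 44 (mod 47).
Unique solution: x ≡ 23 (mod 47)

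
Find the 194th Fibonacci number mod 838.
631

Matrix identity: Q^n = [[F_(n+1), F_n], [F_n, F_(n-1)]] with Q = [[1,1],[1,0]].
n = 194 = 11000010₂. Square-and-multiply, entries mod 838:
Q^1 = [[1,1],[1,0]]
Q^3 = (Q^1)²·Q = [[3,2],[2,1]]
Q^6 = (Q^3)² = [[13,8],[8,5]]
Q^12 = (Q^6)² = [[233,144],[144,89]]
Q^24 = (Q^12)² = [[443,278],[278,165]]
Q^48 = (Q^24)² = [[345,586],[586,597]]
Q^97 = (Q^48)²·Q = [[453,683],[683,608]]
Q^194 = (Q^97)² = [[460,631],[631,667]]
F_194 mod 838 = Q^194[0][1] = 631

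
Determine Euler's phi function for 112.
48

112 = 2^4 × 7
φ(n) = n × ∏(1 - 1/p) for each prime p dividing n
φ(112) = 112 × (1 - 1/2) × (1 - 1/7) = 48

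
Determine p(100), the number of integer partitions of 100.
190569292

p(n) counts ways to write n as a sum of positive integers (order ignored).
Euler's pentagonal recurrence: p(k) = p(k-1) + p(k-2) - p(k-5) - p(k-7) + p(k-12) + p(k-15) - ... (offsets j(3j∓1)/2, signs ++--, p(0)=1, p(<0)=0).
DP table for k = 0..99: p(0)=1, p(1)=1, p(2)=2, p(3)=3, p(4)=5, p(5)=7, p(6)=11, p(7)=15, p(8)=22, p(9)=30, p(10)=42, p(11)=56, p(12)=77, p(13)=101, p(14)=135, p(15)=176, p(16)=231, p(17)=297, p(18)=385, p(19)=490, p(20)=627, p(21)=792, p(22)=1002, p(23)=1255, p(24)=1575, p(25)=1958, p(26)=2436, p(27)=3010, p(28)=3718, p(29)=4565, p(30)=5604, p(31)=6842, p(32)=8349, p(33)=10143, p(34)=12310, p(35)=14883, p(36)=17977, p(37)=21637, p(38)=26015, p(39)=31185, p(40)=37338, p(41)=44583, p(42)=53174, p(43)=63261, p(44)=75175, p(45)=89134, p(46)=105558, p(47)=124754, p(48)=147273, p(49)=173525, p(50)=204226, p(51)=239943, p(52)=281589, p(53)=329931, p(54)=386155, p(55)=451276, p(56)=526823, p(57)=614154, p(58)=715220, p(59)=831820, p(60)=966467, p(61)=1121505, p(62)=1300156, p(63)=1505499, p(64)=1741630, p(65)=2012558, p(66)=2323520, p(67)=2679689, p(68)=3087735, p(69)=3554345, p(70)=4087968, p(71)=4697205, p(72)=5392783, p(73)=6185689, p(74)=7089500, p(75)=8118264, p(76)=9289091, p(77)=10619863, p(78)=12132164, p(79)=13848650, p(80)=15796476, p(81)=18004327, p(82)=20506255, p(83)=23338469, p(84)=26543660, p(85)=30167357, p(86)=34262962, p(87)=38887673, p(88)=44108109, p(89)=49995925, p(90)=56634173, p(91)=64112359, p(92)=72533807, p(93)=82010177, p(94)=92669720, p(95)=104651419, p(96)=118114304, p(97)=133230930, p(98)=150198136, p(99)=169229875.
Final step: p(100) = p(99) + p(98) - p(95) - p(93) + p(88) + p(85) - p(78) - p(74) + p(65) + p(60) - p(49) - p(43) + p(30) + p(23) - p(8) - p(0)
= 169229875 + 150198136 - 104651419 - 82010177 + 44108109 + 30167357 - 12132164 - 7089500 + 2012558 + 966467 - 173525 - 63261 + 5604 + 1255 - 22 - 1
= 190569292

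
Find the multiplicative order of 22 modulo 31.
30

31 is prime, so ord(22) divides φ(31) = 30.
Divisors of 30: 1, 2, 3, 5, 6, 10, 15, 30.
Repeated squaring: 22^1 ≡ 22, 22^2 ≡ 19, 22^4 ≡ 20, 22^8 ≡ 28, 22^16 ≡ 9 (mod 31).
Test 22^d mod 31 for each divisor d in increasing order:
22^1 ≡ 22
22^2 ≡ 19
22^3 = 22^2·22^1 ≡ 15
22^5 = 22^4·22^1 ≡ 6
22^6 = 22^4·22^2 ≡ 8
22^10 = 22^8·22^2 ≡ 5
22^15 = 22^8·22^4·22^2·22^1 ≡ 30
22^30 = 22^16·22^8·22^4·22^2 ≡ 1  ← first divisor giving 1
The order is 30.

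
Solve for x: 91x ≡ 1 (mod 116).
51

gcd(91, 116) = 1, so the inverse exists.
Extended Euclidean algorithm on (116, 91):
116 = 1 × 91 + 25  ⟹  25 = (1)·116 + (-1)·91
91 = 3 × 25 + 16  ⟹  16 = (-3)·116 + (4)·91
25 = 1 × 16 + 9  ⟹  9 = (4)·116 + (-5)·91
16 = 1 × 9 + 7  ⟹  7 = (-7)·116 + (9)·91
9 = 1 × 7 + 2  ⟹  2 = (11)·116 + (-14)·91
7 = 3 × 2 + 1  ⟹  1 = (-40)·116 + (51)·91
So (51)·91 ≡ 1 (mod 116), i.e. 91^(-1) ≡ 51 (mod 116).
Check: 91 × 51 = 4641 ≡ 1 (mod 116)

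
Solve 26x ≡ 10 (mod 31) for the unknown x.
x ≡ 29 (mod 31)

gcd(26, 31) = 1, which divides 10, so solutions exist.
Find 26^(-1) mod 31 by the extended Euclidean algorithm:
31 = 1 × 26 + 5  ⟹  5 = (1)·31 + (-1)·26
26 = 5 × 5 + 1  ⟹  1 = (-5)·31 + (6)·26
So (6)·26 ≡ 1 (mod 31), i.e. 26^(-1) ≡ 6 (mod 31).
x ≡ 6 × 10 = 60 ≡ 29 (mod 31).
Check: 26 × 29 = 754 ≡ 10 (mod 31).
Unique solution: x ≡ 29 (mod 31)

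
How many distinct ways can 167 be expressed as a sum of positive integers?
207890420102

p(n) counts ways to write n as a sum of positive integers (order ignored).
Euler's pentagonal recurrence: p(k) = p(k-1) + p(k-2) - p(k-5) - p(k-7) + p(k-12) + p(k-15) - ... (offsets j(3j∓1)/2, signs ++--, p(0)=1, p(<0)=0).
DP table for k = 0..166: p(0)=1, p(1)=1, p(2)=2, p(3)=3, p(4)=5, p(5)=7, p(6)=11, p(7)=15, p(8)=22, p(9)=30, p(10)=42, p(11)=56, p(12)=77, p(13)=101, p(14)=135, p(15)=176, p(16)=231, p(17)=297, p(18)=385, p(19)=490, p(20)=627, p(21)=792, p(22)=1002, p(23)=1255, p(24)=1575, p(25)=1958, p(26)=2436, p(27)=3010, p(28)=3718, p(29)=4565, p(30)=5604, p(31)=6842, p(32)=8349, p(33)=10143, p(34)=12310, p(35)=14883, p(36)=17977, p(37)=21637, p(38)=26015, p(39)=31185, p(40)=37338, p(41)=44583, p(42)=53174, p(43)=63261, p(44)=75175, p(45)=89134, p(46)=105558, p(47)=124754, p(48)=147273, p(49)=173525, p(50)=204226, p(51)=239943, p(52)=281589, p(53)=329931, p(54)=386155, p(55)=451276, p(56)=526823, p(57)=614154, p(58)=715220, p(59)=831820, p(60)=966467, p(61)=1121505, p(62)=1300156, p(63)=1505499, p(64)=1741630, p(65)=2012558, p(66)=2323520, p(67)=2679689, p(68)=3087735, p(69)=3554345, p(70)=4087968, p(71)=4697205, p(72)=5392783, p(73)=6185689, p(74)=7089500, p(75)=8118264, p(76)=9289091, p(77)=10619863, p(78)=12132164, p(79)=13848650, p(80)=15796476, p(81)=18004327, p(82)=20506255, p(83)=23338469, p(84)=26543660, p(85)=30167357, p(86)=34262962, p(87)=38887673, p(88)=44108109, p(89)=49995925, p(90)=56634173, p(91)=64112359, p(92)=72533807, p(93)=82010177, p(94)=92669720, p(95)=104651419, p(96)=118114304, p(97)=133230930, p(98)=150198136, p(99)=169229875, p(100)=190569292, p(101)=214481126, p(102)=241265379, p(103)=271248950, p(104)=304801365, p(105)=342325709, p(106)=384276336, p(107)=431149389, p(108)=483502844, p(109)=541946240, p(110)=607163746, p(111)=679903203, p(112)=761002156, p(113)=851376628, p(114)=952050665, p(115)=1064144451, p(116)=1188908248, p(117)=1327710076, p(118)=1482074143, p(119)=1653668665, p(120)=1844349560, p(121)=2056148051, p(122)=2291320912, p(123)=2552338241, p(124)=2841940500, p(125)=3163127352, p(126)=3519222692, p(127)=3913864295, p(128)=4351078600, p(129)=4835271870, p(130)=5371315400, p(131)=5964539504, p(132)=6620830889, p(133)=7346629512, p(134)=8149040695, p(135)=9035836076, p(136)=10015581680, p(137)=11097645016, p(138)=12292341831, p(139)=13610949895, p(140)=15065878135, p(141)=16670689208, p(142)=18440293320, p(143)=20390982757, p(144)=22540654445, p(145)=24908858009, p(146)=27517052599, p(147)=30388671978, p(148)=33549419497, p(149)=37027355200, p(150)=40853235313, p(151)=45060624582, p(152)=49686288421, p(153)=54770336324, p(154)=60356673280, p(155)=66493182097, p(156)=73232243759, p(157)=80630964769, p(158)=88751778802, p(159)=97662728555, p(160)=107438159466, p(161)=118159068427, p(162)=129913904637, p(163)=142798995930, p(164)=156919475295, p(165)=172389800255, p(166)=189334822579.
Final step: p(167) = p(166) + p(165) - p(162) - p(160) + p(155) + p(152) - p(145) - p(141) + p(132) + p(127) - p(116) - p(110) + p(97) + p(90) - p(75) - p(67) + p(50) + p(41) - p(22) - p(12)
= 189334822579 + 172389800255 - 129913904637 - 107438159466 + 66493182097 + 49686288421 - 24908858009 - 16670689208 + 6620830889 + 3913864295 - 1188908248 - 607163746 + 133230930 + 56634173 - 8118264 - 2679689 + 204226 + 44583 - 1002 - 77
= 207890420102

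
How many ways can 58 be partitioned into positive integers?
715220

p(n) counts ways to write n as a sum of positive integers (order ignored).
Euler's pentagonal recurrence: p(k) = p(k-1) + p(k-2) - p(k-5) - p(k-7) + p(k-12) + p(k-15) - ... (offsets j(3j∓1)/2, signs ++--, p(0)=1, p(<0)=0).
DP table for k = 0..57: p(0)=1, p(1)=1, p(2)=2, p(3)=3, p(4)=5, p(5)=7, p(6)=11, p(7)=15, p(8)=22, p(9)=30, p(10)=42, p(11)=56, p(12)=77, p(13)=101, p(14)=135, p(15)=176, p(16)=231, p(17)=297, p(18)=385, p(19)=490, p(20)=627, p(21)=792, p(22)=1002, p(23)=1255, p(24)=1575, p(25)=1958, p(26)=2436, p(27)=3010, p(28)=3718, p(29)=4565, p(30)=5604, p(31)=6842, p(32)=8349, p(33)=10143, p(34)=12310, p(35)=14883, p(36)=17977, p(37)=21637, p(38)=26015, p(39)=31185, p(40)=37338, p(41)=44583, p(42)=53174, p(43)=63261, p(44)=75175, p(45)=89134, p(46)=105558, p(47)=124754, p(48)=147273, p(49)=173525, p(50)=204226, p(51)=239943, p(52)=281589, p(53)=329931, p(54)=386155, p(55)=451276, p(56)=526823, p(57)=614154.
Final step: p(58) = p(57) + p(56) - p(53) - p(51) + p(46) + p(43) - p(36) - p(32) + p(23) + p(18) - p(7) - p(1)
= 614154 + 526823 - 329931 - 239943 + 105558 + 63261 - 17977 - 8349 + 1255 + 385 - 15 - 1
= 715220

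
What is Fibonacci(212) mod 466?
3

Matrix identity: Q^n = [[F_(n+1), F_n], [F_n, F_(n-1)]] with Q = [[1,1],[1,0]].
n = 212 = 11010100₂. Square-and-multiply, entries mod 466:
Q^1 = [[1,1],[1,0]]
Q^3 = (Q^1)²·Q = [[3,2],[2,1]]
Q^6 = (Q^3)² = [[13,8],[8,5]]
Q^13 = (Q^6)²·Q = [[377,233],[233,144]]
Q^26 = (Q^13)² = [[232,233],[233,465]]
Q^53 = (Q^26)²·Q = [[234,1],[1,233]]
Q^106 = (Q^53)² = [[235,1],[1,234]]
Q^212 = (Q^106)² = [[238,3],[3,235]]
F_212 mod 466 = Q^212[0][1] = 3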